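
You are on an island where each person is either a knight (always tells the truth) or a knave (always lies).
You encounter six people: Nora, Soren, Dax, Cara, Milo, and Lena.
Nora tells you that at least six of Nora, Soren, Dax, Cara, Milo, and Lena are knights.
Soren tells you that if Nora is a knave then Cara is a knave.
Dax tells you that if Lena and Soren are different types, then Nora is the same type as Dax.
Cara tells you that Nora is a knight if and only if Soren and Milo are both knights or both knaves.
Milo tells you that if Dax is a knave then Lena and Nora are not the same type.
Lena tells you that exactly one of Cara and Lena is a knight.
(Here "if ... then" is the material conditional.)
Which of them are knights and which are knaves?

Nora is a knave, Soren is a knight, Dax is a knight, Cara is a knave, Milo is a knight, and Lena is a knight.

Nora is a knave, and the claim "at least six of Nora, Soren, Dax, Cara, Milo, and Lena are knights" is indeed False.
Soren is a knight, and the claim "if Nora is a knave then Cara is a knave" is indeed True.
Dax (knight): "if Lena and Soren are different types, then Nora is the same type as Dax" — True. ✓
Cara is a knave; "Nora is a knight if and only if Soren and Milo are both knights or both knaves" is False, as required.
Milo is a knight, so "if Dax is a knave then Lena and Nora are not the same type" must be True — and it is.
Lena is a knight; "exactly one of Cara and Lena is a knight" is True, as required.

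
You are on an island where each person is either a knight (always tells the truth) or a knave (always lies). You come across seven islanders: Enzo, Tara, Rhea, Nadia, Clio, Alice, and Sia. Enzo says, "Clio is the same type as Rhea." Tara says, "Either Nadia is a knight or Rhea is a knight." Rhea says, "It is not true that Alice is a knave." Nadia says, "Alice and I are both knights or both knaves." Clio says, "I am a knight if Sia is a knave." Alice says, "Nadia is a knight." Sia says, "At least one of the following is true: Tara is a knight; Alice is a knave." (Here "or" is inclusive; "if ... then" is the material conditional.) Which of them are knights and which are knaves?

Enzo is a knight, Tara is a knight, Rhea is a knight, Nadia is a knight, Clio is a knight, Alice is a knight, and Sia is a knight.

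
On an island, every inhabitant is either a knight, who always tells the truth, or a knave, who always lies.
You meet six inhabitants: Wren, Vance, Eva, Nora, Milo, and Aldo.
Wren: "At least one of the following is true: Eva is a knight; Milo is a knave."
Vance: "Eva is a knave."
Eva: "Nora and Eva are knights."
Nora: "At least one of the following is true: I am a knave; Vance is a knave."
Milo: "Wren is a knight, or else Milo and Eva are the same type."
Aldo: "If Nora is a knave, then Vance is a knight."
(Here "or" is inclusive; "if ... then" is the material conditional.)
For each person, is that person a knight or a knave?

Wren is a knight, so "at least one of the following is true: Eva is a knight; Milo is a knave" must be True — and it is.
Vance (knave): "Eva is a knave" — False. ✓
As a knight, Eva's statement "Nora and Eva are knights" should be True; it is.
Nora (knight): "at least one of the following is true: I am a knave; Vance is a knave" — True. ✓
Milo is a knight, and the claim "Wren is a knight, or else Milo and Eva are the same type" is indeed True.
Aldo is a knight, and the claim "if Nora is a knave, then Vance is a knight" is indeed True.

Wren is a knight, Vance is a knave, Eva is a knight, Nora is a knight, Milo is a knight, and Aldo is a knight.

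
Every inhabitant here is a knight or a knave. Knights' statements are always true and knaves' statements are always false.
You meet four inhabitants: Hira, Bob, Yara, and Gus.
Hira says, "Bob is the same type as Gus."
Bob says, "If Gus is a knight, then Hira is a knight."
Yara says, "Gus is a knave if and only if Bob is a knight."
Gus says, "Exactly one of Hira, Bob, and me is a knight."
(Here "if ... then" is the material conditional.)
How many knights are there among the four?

2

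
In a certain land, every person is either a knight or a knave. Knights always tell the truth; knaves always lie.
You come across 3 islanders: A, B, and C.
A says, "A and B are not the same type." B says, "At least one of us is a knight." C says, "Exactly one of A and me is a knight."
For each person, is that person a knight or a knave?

Suppose A is a knight. Then A's statement "A and B are not the same type" would have to be true. Checking the 4 ways to assign the others, none is consistent with every speaker.
(For instance, with B=knave, C=knave, B's claim "at least one of us is a knight" comes out true where it would need to be false.)
So A must be a knave, making "A and B are not the same type" false. Taking A=knave, B=knave, C=knave, each remaining statement checks out:
  B (knave): "at least one of us is a knight" — false. ✓
  C (knave): "exactly one of A and me is a knight" — false. ✓
This is the unique consistent assignment.

Knights: none. Knaves: A, B, and C.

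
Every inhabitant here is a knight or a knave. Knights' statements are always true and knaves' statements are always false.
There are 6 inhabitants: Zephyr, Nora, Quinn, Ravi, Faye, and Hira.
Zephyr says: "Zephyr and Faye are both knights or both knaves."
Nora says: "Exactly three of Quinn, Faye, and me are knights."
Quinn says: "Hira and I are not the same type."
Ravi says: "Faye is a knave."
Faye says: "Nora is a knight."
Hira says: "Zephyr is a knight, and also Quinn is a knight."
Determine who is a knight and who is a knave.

Zephyr is a knave, Nora is a knight, Quinn is a knight, Ravi is a knave, Faye is a knight, and Hira is a knave.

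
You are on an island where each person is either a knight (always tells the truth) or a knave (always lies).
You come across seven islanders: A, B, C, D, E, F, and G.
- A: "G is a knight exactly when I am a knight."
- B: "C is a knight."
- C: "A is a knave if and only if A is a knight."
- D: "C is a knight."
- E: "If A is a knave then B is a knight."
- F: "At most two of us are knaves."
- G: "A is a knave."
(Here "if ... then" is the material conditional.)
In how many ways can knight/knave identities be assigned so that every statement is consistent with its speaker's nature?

Consistent assignments:
  A=knave, B=knave, C=knave, D=knave, E=knave, F=knave, G=knight

1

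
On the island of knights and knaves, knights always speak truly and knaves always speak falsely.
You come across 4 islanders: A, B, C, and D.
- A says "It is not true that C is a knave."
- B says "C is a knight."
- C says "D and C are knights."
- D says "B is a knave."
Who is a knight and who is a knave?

Knights: D. Knaves: A, B, and C.

Suppose A is a knight. Then A's statement "it is not true that C is a knave" would have to be true. Checking the 8 ways to assign the others, none is consistent with every speaker.
(For instance, with B=knave, C=knave, D=knight, A's claim "it is not true that C is a knave" comes out false where it would need to be true.)
So A must be a knave, making "it is not true that C is a knave" false. Taking A=knave, B=knave, C=knave, D=knight, each remaining statement checks out:
  B (knave): "C is a knight" — false. ✓
  C (knave): "D and C are knights" — false. ✓
  D (knight): "B is a knave" — true. ✓
This is the unique consistent assignment.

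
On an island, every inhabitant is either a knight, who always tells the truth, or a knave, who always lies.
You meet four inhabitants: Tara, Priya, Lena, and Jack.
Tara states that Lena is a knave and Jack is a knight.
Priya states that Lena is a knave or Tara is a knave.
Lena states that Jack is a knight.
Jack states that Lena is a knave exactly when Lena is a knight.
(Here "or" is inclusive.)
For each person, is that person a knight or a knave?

Tara is a knave, Priya is a knight, Lena is a knave, and Jack is a knave.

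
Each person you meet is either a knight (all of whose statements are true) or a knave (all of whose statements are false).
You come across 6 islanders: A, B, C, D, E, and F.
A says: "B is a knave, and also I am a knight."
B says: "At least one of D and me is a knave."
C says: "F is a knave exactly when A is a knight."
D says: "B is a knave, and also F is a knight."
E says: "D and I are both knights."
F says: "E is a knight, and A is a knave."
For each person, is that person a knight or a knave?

Knights: B. Knaves: A, C, D, E, and F.

A is a knave; "B is a knave, and also I am a knight" is false, as required.
B (knight): "at least one of D and me is a knave" — True. ✓
As a knave, C's statement "F is a knave exactly when A is a knight" should be false; it is.
As a knave, D's statement "B is a knave, and also F is a knight" should be false; it is.
E is a knave, so "D and I are both knights" must be false — and it is.
F is a knave; "E is a knight, and A is a knave" is false, as required.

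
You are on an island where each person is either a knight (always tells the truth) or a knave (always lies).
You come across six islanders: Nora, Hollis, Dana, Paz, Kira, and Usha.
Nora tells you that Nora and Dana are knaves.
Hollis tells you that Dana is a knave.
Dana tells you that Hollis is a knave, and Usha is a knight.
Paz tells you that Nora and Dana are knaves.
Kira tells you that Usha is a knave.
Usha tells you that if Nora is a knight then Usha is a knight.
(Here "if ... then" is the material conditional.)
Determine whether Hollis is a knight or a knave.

Hollis is a knave.

Consistent assignments: {Nora=knave, Hollis=knave, Dana=knight, Paz=knave, Kira=knave, Usha=knight}
In every consistent assignment, Hollis is a knave.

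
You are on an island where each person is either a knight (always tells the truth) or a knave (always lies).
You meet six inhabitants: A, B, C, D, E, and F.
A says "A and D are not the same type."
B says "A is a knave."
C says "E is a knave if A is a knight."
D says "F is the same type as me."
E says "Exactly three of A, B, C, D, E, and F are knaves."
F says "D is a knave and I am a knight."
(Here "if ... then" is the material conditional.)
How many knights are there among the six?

The unique consistent assignment is A=knight, B=knave, C=knave, D=knave, E=knight, F=knight.
That has 3 knights.

3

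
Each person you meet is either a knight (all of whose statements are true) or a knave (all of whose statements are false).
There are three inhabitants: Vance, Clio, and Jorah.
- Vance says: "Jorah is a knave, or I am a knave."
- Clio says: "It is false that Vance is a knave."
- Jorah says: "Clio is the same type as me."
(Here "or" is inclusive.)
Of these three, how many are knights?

2

The unique consistent assignment is Vance=knight, Clio=knight, Jorah=knave.
That has 2 knights.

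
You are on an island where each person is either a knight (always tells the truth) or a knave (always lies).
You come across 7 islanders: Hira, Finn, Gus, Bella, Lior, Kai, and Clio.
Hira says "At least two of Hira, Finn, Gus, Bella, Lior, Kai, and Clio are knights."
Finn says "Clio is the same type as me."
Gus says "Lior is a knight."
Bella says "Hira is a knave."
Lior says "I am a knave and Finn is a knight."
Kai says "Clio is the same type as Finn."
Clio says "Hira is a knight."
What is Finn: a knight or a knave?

Consistent assignments: {Hira=knight, Finn=knave, Gus=knave, Bella=knave, Lior=knave, Kai=knave, Clio=knight}
In every consistent assignment, Finn is a knave.

Finn is a knave.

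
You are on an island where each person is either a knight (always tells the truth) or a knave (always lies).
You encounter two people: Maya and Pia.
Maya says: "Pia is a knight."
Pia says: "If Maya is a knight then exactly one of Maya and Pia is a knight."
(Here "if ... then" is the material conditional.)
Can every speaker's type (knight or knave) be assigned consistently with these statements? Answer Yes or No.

No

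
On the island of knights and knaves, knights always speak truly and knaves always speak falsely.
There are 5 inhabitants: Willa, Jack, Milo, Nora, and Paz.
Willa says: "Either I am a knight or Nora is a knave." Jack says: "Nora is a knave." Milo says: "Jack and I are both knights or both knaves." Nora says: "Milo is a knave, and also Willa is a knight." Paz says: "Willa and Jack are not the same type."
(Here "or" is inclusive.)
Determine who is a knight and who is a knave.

Willa is a knight, Jack is a knight, Milo is a knight, Nora is a knave, and Paz is a knave.

Suppose Willa is a knave. Then Willa's statement "either I am a knight or Nora is a knave" would have to be false. Checking the 16 ways to assign the others, none is consistent with every speaker.
(For instance, with Jack=knight, Milo=knight, Nora=knave, Paz=knave, Willa's claim "either I am a knight or Nora is a knave" comes out true where it would need to be false.)
So Willa must be a knight, making "either I am a knight or Nora is a knave" true. Taking Willa=knight, Jack=knight, Milo=knight, Nora=knave, Paz=knave, each remaining statement checks out:
  Jack (knight): "Nora is a knave" — true. ✓
  Milo (knight): "Jack and I are both knights or both knaves" — true. ✓
  Nora (knave): "Milo is a knave, and also Willa is a knight" — false. ✓
  Paz (knave): "Willa and Jack are not the same type" — false. ✓
This is the unique consistent assignment.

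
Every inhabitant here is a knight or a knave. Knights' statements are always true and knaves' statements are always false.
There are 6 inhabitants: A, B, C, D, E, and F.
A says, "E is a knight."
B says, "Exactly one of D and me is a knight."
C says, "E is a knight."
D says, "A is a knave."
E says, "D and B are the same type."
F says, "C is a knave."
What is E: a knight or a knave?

Consistent assignments: {A=knight, B=knave, C=knight, D=knave, E=knight, F=knave}
In every consistent assignment, E is a knight.

E is a knight.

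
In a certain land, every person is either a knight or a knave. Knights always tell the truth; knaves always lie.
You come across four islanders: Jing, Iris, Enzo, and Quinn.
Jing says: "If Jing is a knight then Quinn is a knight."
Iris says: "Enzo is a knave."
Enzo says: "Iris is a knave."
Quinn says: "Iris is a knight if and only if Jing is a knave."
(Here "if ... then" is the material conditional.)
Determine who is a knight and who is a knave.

Suppose Jing is a knave. Then Jing's statement "if Jing is a knight then Quinn is a knight" would have to be false. Checking the 8 ways to assign the others, none is consistent with every speaker.
(For instance, with Iris=knave, Enzo=knight, Quinn=knight, Jing's claim "if Jing is a knight then Quinn is a knight" comes out true where it would need to be false.)
So Jing must be a knight, making "if Jing is a knight then Quinn is a knight" true. Taking Jing=knight, Iris=knave, Enzo=knight, Quinn=knight, each remaining statement checks out:
  Iris (knave): "Enzo is a knave" — false. ✓
  Enzo (knight): "Iris is a knave" — true. ✓
  Quinn (knight): "Iris is a knight if and only if Jing is a knave" — true. ✓
This is the unique consistent assignment.

Jing is a knight, Iris is a knave, Enzo is a knight, and Quinn is a knight.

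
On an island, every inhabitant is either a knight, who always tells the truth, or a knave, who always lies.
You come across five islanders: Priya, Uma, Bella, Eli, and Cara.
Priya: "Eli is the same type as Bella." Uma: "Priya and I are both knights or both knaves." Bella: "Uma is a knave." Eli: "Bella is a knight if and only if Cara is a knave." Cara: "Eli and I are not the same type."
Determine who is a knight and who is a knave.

Priya is a knight, Uma is a knight, Bella is a knave, Eli is a knave, and Cara is a knave.

Priya is a knight; "Eli is the same type as Bella" is True, as required.
Uma is a knight, and the claim "Priya and I are both knights or both knaves" is indeed True.
Bella (knave): "Uma is a knave" — false. ✓
Eli (knave): "Bella is a knight if and only if Cara is a knave" — false. ✓
Cara is a knave, and the claim "Eli and I are not the same type" is indeed false.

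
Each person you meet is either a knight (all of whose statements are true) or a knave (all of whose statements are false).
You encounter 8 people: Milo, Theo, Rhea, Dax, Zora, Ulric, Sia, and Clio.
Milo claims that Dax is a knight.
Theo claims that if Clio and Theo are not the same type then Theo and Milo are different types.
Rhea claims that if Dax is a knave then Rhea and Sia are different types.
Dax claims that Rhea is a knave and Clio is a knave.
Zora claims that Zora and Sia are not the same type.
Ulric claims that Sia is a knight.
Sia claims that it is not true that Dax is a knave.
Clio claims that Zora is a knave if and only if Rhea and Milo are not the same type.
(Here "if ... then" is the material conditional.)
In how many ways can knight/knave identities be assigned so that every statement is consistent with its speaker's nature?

5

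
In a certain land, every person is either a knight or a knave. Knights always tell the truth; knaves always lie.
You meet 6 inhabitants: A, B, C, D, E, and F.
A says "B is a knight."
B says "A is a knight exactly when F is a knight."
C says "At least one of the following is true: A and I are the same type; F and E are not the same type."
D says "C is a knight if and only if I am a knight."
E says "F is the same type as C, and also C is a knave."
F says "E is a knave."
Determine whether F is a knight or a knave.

F is a knight.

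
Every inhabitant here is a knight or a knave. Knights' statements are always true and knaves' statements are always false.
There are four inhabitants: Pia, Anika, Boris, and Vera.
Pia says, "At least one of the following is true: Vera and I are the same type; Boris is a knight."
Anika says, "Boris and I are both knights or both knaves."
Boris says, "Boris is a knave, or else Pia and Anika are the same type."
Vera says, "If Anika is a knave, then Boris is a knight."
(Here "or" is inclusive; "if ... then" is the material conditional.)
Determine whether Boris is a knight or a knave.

Boris is a knight.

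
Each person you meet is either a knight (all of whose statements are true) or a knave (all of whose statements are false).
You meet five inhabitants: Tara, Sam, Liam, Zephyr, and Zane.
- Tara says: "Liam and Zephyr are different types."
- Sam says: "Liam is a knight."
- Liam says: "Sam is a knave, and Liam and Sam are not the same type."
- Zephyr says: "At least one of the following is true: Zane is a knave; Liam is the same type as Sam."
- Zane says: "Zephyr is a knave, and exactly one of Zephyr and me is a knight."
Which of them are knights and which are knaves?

Knights: Tara and Zephyr. Knaves: Sam, Liam, and Zane.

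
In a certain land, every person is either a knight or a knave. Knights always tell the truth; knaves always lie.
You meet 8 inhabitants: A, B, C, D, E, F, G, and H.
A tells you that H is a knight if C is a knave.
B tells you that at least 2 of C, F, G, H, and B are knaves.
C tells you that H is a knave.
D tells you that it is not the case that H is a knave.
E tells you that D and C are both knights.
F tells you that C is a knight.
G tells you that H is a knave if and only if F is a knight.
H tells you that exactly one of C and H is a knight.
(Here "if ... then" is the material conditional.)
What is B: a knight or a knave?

Consistent assignments: {A=knight, B=knight, C=knave, D=knight, E=knave, F=knave, G=knight, H=knight}
In every consistent assignment, B is a knight.

B is a knight.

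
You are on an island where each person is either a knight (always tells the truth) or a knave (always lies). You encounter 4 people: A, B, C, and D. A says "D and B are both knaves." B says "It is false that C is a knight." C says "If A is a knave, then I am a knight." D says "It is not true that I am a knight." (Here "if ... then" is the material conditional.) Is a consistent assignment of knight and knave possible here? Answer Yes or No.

No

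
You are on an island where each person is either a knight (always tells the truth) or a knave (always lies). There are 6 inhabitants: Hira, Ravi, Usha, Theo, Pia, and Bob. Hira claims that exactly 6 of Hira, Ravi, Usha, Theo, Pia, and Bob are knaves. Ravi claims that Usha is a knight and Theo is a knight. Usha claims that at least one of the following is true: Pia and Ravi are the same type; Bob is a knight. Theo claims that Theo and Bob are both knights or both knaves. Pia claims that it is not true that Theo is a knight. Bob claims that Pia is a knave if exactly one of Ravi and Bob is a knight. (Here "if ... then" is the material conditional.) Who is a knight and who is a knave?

Hira is a knave, and the claim "exactly 6 of Hira, Ravi, Usha, Theo, Pia, and Bob are knaves" is indeed false.
Ravi is a knight; "Usha is a knight and Theo is a knight" is True, as required.
Usha is a knight, so "at least one of the following is true: Pia and Ravi are the same type; Bob is a knight" must be True — and it is.
Theo (knight): "Theo and Bob are both knights or both knaves" — True. ✓
As a knave, Pia's statement "it is not true that Theo is a knight" should be false; it is.
Bob (knight): "Pia is a knave if exactly one of Ravi and Bob is a knight" — True. ✓

Hira is a knave, Ravi is a knight, Usha is a knight, Theo is a knight, Pia is a knave, and Bob is a knight.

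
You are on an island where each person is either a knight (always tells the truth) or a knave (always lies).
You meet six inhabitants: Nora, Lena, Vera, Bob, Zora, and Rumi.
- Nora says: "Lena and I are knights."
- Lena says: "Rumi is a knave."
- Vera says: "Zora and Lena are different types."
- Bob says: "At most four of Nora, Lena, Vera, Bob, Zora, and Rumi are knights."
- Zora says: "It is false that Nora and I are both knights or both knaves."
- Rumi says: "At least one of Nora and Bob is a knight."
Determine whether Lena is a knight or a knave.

Consistent assignments: {Nora=knave, Lena=knave, Vera=knight, Bob=knight, Zora=knight, Rumi=knight}; {Nora=knave, Lena=knave, Vera=knave, Bob=knight, Zora=knave, Rumi=knight}
In every consistent assignment, Lena is a knave.

Lena is a knave.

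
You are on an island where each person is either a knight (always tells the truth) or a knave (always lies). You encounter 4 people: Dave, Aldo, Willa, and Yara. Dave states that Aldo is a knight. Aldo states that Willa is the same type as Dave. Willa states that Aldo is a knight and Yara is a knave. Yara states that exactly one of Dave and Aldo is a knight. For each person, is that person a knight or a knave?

Dave is a knight, so "Aldo is a knight" must be true — and it is.
As a knight, Aldo's statement "Willa is the same type as Dave" should be true; it is.
Willa is a knight, so "Aldo is a knight and Yara is a knave" must be true — and it is.
As a knave, Yara's statement "exactly one of Dave and Aldo is a knight" should be False; it is.

Dave is a knight, Aldo is a knight, Willa is a knight, and Yara is a knave.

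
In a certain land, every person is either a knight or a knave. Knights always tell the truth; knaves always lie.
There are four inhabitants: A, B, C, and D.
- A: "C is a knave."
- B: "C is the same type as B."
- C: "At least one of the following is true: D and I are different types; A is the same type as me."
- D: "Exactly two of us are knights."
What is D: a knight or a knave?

D is a knave.

Consistent assignments: {A=knave, B=knave, C=knight, D=knave}
In every consistent assignment, D is a knave.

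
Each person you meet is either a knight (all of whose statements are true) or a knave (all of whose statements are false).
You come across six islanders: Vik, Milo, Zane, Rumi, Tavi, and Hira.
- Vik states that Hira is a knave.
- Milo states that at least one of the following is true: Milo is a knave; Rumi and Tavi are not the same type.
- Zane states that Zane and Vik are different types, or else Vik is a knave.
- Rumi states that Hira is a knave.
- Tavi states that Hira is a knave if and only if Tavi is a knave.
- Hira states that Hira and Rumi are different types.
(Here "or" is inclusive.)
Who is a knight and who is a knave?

Vik is a knave, Milo is a knight, Zane is a knight, Rumi is a knave, Tavi is a knight, and Hira is a knight.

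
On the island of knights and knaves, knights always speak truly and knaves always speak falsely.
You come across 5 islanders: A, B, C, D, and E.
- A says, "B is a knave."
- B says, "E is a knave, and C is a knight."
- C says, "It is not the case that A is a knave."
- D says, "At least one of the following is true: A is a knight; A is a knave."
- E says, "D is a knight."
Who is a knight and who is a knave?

A is a knight, B is a knave, C is a knight, D is a knight, and E is a knight.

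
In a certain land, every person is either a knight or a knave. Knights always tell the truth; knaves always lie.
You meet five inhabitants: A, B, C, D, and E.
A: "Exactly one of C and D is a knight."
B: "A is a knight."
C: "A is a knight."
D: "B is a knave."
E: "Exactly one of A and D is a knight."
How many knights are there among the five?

4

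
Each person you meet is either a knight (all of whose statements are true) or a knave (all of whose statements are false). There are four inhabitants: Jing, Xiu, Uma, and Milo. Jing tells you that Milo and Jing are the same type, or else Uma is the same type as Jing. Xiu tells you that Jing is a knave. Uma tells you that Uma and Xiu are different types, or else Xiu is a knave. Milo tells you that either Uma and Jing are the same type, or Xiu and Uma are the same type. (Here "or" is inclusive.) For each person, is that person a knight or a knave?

Since Jing is a knight, "Milo and Jing are the same type, or else Uma is the same type as Jing" needs to be True, which holds.
Xiu is a knave, so "Jing is a knave" must be False — and it is.
Uma is a knight; "Uma and Xiu are different types, or else Xiu is a knave" is True, as required.
Since Milo is a knight, "either Uma and Jing are the same type, or Xiu and Uma are the same type" needs to be True, which holds.

Jing is a knight, Xiu is a knave, Uma is a knight, and Milo is a knight.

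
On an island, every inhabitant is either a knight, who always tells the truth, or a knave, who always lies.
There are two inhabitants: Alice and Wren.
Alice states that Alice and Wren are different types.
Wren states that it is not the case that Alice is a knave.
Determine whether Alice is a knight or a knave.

Alice is a knave.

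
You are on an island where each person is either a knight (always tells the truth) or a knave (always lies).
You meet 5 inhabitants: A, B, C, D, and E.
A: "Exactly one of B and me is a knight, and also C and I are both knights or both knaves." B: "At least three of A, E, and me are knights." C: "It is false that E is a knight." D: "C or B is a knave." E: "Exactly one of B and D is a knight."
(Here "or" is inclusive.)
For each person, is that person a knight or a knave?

Since A is a knave, "exactly one of B and me is a knight, and also C and I are both knights or both knaves" needs to be False, which holds.
Since B is a knave, "at least three of A, E, and me are knights" needs to be False, which holds.
C is a knave; "it is false that E is a knight" is False, as required.
D (knight): "C or B is a knave" — True. ✓
E is a knight, and the claim "exactly one of B and D is a knight" is indeed True.

A is a knave, B is a knave, C is a knave, D is a knight, and E is a knight.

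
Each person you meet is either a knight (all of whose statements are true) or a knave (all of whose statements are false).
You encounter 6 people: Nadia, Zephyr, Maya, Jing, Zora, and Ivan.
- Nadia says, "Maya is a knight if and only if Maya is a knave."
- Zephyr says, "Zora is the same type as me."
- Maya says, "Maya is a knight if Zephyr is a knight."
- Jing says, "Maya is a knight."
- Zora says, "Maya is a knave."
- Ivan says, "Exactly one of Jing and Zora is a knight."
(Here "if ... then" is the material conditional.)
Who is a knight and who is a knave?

Nadia is a knave, Zephyr is a knight, Maya is a knave, Jing is a knave, Zora is a knight, and Ivan is a knight.

Nadia is a knave; "Maya is a knight if and only if Maya is a knave" is false, as required.
Zephyr is a knight; "Zora is the same type as me" is true, as required.
Since Maya is a knave, "Maya is a knight if Zephyr is a knight" needs to be false, which holds.
Jing is a knave, so "Maya is a knight" must be false — and it is.
Since Zora is a knight, "Maya is a knave" needs to be true, which holds.
As a knight, Ivan's statement "exactly one of Jing and Zora is a knight" should be true; it is.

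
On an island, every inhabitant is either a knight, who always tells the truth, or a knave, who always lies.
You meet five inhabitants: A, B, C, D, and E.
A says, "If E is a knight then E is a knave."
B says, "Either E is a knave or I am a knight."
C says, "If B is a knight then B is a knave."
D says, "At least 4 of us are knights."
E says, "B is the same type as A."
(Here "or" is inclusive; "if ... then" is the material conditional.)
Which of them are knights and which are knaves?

A is a knave, so "if E is a knight then E is a knave" must be false — and it is.
Since B is a knave, "either E is a knave or I am a knight" needs to be false, which holds.
Since C is a knight, "if B is a knight then B is a knave" needs to be True, which holds.
D is a knave, so "at least 4 of us are knights" must be false — and it is.
E (knight): "B is the same type as A" — True. ✓

A is a knave, B is a knave, C is a knight, D is a knave, and E is a knight.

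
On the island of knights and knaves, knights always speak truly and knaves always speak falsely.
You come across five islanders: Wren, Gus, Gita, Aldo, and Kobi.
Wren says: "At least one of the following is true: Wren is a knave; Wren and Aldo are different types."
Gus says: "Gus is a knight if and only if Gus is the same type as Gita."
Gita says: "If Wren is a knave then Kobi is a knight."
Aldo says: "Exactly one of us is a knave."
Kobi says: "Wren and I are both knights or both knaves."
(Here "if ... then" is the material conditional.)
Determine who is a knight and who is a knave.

Wren is a knight, Gus is a knight, Gita is a knight, Aldo is a knave, and Kobi is a knave.

Wren is a knight; "at least one of the following is true: Wren is a knave; Wren and Aldo are different types" is true, as required.
Gus (knight): "Gus is a knight if and only if Gus is the same type as Gita" — true. ✓
Gita is a knight, and the claim "if Wren is a knave then Kobi is a knight" is indeed true.
Aldo (knave): "exactly one of us is a knave" — False. ✓
Kobi (knave): "Wren and I are both knights or both knaves" — False. ✓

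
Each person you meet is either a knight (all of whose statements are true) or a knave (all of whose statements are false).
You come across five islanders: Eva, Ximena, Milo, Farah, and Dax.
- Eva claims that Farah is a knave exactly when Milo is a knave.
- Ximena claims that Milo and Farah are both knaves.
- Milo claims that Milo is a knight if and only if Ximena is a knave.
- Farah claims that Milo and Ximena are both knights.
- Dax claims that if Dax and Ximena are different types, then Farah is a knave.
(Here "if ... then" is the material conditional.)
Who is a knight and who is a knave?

Since Eva is a knave, "Farah is a knave exactly when Milo is a knave" needs to be false, which holds.
Ximena is a knave; "Milo and Farah are both knaves" is false, as required.
Since Milo is a knight, "Milo is a knight if and only if Ximena is a knave" needs to be True, which holds.
As a knave, Farah's statement "Milo and Ximena are both knights" should be false; it is.
As a knight, Dax's statement "if Dax and Ximena are different types, then Farah is a knave" should be True; it is.

Knights: Milo and Dax. Knaves: Eva, Ximena, and Farah.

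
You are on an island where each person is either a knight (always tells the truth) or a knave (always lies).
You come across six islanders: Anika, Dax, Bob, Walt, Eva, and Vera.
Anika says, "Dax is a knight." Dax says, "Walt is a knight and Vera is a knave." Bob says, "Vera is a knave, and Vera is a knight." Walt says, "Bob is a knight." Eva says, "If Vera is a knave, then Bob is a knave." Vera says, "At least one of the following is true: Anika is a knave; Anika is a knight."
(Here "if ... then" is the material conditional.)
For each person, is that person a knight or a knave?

Anika is a knave, Dax is a knave, Bob is a knave, Walt is a knave, Eva is a knight, and Vera is a knight.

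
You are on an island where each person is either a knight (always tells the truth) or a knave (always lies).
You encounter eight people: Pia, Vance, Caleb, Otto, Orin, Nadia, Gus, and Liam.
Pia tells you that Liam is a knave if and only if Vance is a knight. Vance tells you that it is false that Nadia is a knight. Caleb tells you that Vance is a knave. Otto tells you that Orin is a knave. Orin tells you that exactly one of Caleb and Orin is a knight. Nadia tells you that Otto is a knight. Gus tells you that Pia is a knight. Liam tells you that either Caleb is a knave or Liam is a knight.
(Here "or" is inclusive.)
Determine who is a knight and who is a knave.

Pia is a knave, Vance is a knight, Caleb is a knave, Otto is a knave, Orin is a knight, Nadia is a knave, Gus is a knave, and Liam is a knight.

Pia is a knave, and the claim "Liam is a knave if and only if Vance is a knight" is indeed false.
Vance (knight): "it is false that Nadia is a knight" — True. ✓
Caleb is a knave, and the claim "Vance is a knave" is indeed false.
As a knave, Otto's statement "Orin is a knave" should be false; it is.
Since Orin is a knight, "exactly one of Caleb and Orin is a knight" needs to be True, which holds.
Nadia is a knave, and the claim "Otto is a knight" is indeed false.
Since Gus is a knave, "Pia is a knight" needs to be false, which holds.
Liam (knight): "either Caleb is a knave or Liam is a knight" — True. ✓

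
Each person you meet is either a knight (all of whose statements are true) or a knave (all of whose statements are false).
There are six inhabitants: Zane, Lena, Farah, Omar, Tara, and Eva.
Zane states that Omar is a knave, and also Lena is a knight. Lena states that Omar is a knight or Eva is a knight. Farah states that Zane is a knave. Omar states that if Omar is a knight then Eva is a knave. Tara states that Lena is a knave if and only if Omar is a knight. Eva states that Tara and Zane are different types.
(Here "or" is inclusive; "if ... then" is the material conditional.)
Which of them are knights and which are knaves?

Zane is a knave, Lena is a knight, Farah is a knight, Omar is a knight, Tara is a knave, and Eva is a knave.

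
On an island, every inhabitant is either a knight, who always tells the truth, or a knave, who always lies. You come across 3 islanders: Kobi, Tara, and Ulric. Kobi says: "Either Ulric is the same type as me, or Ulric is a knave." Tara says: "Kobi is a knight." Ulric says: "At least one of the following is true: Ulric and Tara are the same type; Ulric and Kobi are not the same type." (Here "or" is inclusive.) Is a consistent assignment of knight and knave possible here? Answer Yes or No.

Yes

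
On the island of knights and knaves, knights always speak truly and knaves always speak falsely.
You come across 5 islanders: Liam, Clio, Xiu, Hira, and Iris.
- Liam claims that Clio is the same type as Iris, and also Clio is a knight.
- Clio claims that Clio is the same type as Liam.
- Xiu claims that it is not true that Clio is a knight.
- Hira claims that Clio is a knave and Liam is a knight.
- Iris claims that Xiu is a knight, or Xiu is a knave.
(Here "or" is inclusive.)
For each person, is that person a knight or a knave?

Liam is a knight, Clio is a knight, Xiu is a knave, Hira is a knave, and Iris is a knight.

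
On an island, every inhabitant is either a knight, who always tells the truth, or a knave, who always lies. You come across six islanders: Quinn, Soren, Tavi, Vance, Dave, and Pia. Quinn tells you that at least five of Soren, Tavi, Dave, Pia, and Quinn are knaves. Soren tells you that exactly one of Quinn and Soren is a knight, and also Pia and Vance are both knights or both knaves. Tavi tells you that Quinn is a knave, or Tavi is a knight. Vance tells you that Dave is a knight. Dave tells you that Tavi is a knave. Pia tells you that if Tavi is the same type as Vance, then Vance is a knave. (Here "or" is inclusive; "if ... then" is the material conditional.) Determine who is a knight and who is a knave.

Knights: Tavi and Pia. Knaves: Quinn, Soren, Vance, and Dave.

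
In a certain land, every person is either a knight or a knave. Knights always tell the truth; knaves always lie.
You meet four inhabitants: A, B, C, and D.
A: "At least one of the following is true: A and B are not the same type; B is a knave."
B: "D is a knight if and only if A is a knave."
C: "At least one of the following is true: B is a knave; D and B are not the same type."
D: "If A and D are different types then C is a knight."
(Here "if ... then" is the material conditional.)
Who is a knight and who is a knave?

A is a knight, and the claim "at least one of the following is true: A and B are not the same type; B is a knave" is indeed True.
B is a knave; "D is a knight if and only if A is a knave" is False, as required.
C (knight): "at least one of the following is true: B is a knave; D and B are not the same type" — True. ✓
Since D is a knight, "if A and D are different types then C is a knight" needs to be True, which holds.

A is a knight, B is a knave, C is a knight, and D is a knight.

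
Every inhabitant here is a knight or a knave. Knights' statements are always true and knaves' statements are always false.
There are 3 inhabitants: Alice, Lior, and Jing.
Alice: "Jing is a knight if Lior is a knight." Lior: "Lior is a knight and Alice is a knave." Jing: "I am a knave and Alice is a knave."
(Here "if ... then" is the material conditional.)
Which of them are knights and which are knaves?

Alice is a knight; "Jing is a knight if Lior is a knight" is true, as required.
As a knave, Lior's statement "Lior is a knight and Alice is a knave" should be False; it is.
As a knave, Jing's statement "I am a knave and Alice is a knave" should be False; it is.

Alice is a knight, Lior is a knave, and Jing is a knave.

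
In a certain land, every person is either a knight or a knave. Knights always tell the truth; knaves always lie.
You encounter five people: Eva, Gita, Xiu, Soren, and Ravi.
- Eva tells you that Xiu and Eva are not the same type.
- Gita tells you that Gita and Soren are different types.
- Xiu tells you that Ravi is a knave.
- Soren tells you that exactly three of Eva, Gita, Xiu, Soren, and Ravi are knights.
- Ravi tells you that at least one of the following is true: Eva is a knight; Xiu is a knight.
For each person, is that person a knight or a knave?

Suppose Eva is a knave. Then Eva's statement "Xiu and Eva are not the same type" would have to be false. Checking the 16 ways to assign the others, none is consistent with every speaker.
(For instance, with Gita=knave, Xiu=knave, Soren=knave, Ravi=knight, Ravi's claim "at least one of the following is true: Eva is a knight; Xiu is a knight" comes out false where it would need to be true.)
So Eva must be a knight, making "Xiu and Eva are not the same type" true. Taking Eva=knight, Gita=knave, Xiu=knave, Soren=knave, Ravi=knight, each remaining statement checks out:
  Gita (knave): "Gita and Soren are different types" — false. ✓
  Xiu (knave): "Ravi is a knave" — false. ✓
  Soren (knave): "exactly three of Eva, Gita, Xiu, Soren, and Ravi are knights" — false. ✓
  Ravi (knight): "at least one of the following is true: Eva is a knight; Xiu is a knight" — true. ✓
This is the unique consistent assignment.

Knights: Eva and Ravi. Knaves: Gita, Xiu, and Soren.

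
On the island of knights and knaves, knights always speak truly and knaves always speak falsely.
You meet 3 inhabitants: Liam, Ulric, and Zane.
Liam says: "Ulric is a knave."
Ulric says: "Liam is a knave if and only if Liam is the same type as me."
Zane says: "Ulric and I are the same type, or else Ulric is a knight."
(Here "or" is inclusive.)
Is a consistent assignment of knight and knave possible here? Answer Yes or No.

No

Checking all 8 assignments, each has at least one speaker whose statement's truth value contradicts their type.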